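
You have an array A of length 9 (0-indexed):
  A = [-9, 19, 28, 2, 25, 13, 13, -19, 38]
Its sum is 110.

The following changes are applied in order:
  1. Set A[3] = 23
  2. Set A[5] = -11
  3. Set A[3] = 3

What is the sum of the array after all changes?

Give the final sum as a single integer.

Answer: 87

Derivation:
Initial sum: 110
Change 1: A[3] 2 -> 23, delta = 21, sum = 131
Change 2: A[5] 13 -> -11, delta = -24, sum = 107
Change 3: A[3] 23 -> 3, delta = -20, sum = 87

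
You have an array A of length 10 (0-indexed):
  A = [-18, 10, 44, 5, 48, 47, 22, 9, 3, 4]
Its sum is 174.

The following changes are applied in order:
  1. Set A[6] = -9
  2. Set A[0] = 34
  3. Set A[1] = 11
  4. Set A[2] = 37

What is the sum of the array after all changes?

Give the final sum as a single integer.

Answer: 189

Derivation:
Initial sum: 174
Change 1: A[6] 22 -> -9, delta = -31, sum = 143
Change 2: A[0] -18 -> 34, delta = 52, sum = 195
Change 3: A[1] 10 -> 11, delta = 1, sum = 196
Change 4: A[2] 44 -> 37, delta = -7, sum = 189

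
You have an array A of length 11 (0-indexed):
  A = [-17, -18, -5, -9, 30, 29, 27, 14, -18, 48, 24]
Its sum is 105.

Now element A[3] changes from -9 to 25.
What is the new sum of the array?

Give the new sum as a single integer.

Answer: 139

Derivation:
Old value at index 3: -9
New value at index 3: 25
Delta = 25 - -9 = 34
New sum = old_sum + delta = 105 + (34) = 139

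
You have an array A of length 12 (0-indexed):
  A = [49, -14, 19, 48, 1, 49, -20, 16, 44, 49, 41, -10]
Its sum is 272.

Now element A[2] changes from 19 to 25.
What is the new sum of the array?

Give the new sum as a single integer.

Old value at index 2: 19
New value at index 2: 25
Delta = 25 - 19 = 6
New sum = old_sum + delta = 272 + (6) = 278

Answer: 278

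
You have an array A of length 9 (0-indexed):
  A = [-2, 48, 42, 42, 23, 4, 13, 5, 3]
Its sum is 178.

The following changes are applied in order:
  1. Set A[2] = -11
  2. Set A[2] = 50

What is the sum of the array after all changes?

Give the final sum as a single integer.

Answer: 186

Derivation:
Initial sum: 178
Change 1: A[2] 42 -> -11, delta = -53, sum = 125
Change 2: A[2] -11 -> 50, delta = 61, sum = 186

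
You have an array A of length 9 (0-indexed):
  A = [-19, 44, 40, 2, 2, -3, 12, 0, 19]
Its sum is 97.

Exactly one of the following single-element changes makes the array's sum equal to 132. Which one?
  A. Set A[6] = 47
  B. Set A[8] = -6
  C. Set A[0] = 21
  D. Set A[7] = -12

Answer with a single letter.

Option A: A[6] 12->47, delta=35, new_sum=97+(35)=132 <-- matches target
Option B: A[8] 19->-6, delta=-25, new_sum=97+(-25)=72
Option C: A[0] -19->21, delta=40, new_sum=97+(40)=137
Option D: A[7] 0->-12, delta=-12, new_sum=97+(-12)=85

Answer: A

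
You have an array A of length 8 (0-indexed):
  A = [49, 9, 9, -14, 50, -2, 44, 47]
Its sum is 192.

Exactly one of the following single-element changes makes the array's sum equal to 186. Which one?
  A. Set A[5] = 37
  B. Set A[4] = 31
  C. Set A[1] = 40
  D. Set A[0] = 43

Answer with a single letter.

Option A: A[5] -2->37, delta=39, new_sum=192+(39)=231
Option B: A[4] 50->31, delta=-19, new_sum=192+(-19)=173
Option C: A[1] 9->40, delta=31, new_sum=192+(31)=223
Option D: A[0] 49->43, delta=-6, new_sum=192+(-6)=186 <-- matches target

Answer: D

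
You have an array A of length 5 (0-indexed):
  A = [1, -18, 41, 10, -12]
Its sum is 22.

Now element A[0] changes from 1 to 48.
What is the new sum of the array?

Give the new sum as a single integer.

Answer: 69

Derivation:
Old value at index 0: 1
New value at index 0: 48
Delta = 48 - 1 = 47
New sum = old_sum + delta = 22 + (47) = 69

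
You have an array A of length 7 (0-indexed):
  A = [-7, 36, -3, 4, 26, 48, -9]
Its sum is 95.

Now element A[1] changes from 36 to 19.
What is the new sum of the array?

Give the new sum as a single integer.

Answer: 78

Derivation:
Old value at index 1: 36
New value at index 1: 19
Delta = 19 - 36 = -17
New sum = old_sum + delta = 95 + (-17) = 78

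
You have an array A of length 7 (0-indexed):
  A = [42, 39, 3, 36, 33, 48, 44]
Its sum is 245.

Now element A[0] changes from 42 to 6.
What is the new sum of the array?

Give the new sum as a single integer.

Answer: 209

Derivation:
Old value at index 0: 42
New value at index 0: 6
Delta = 6 - 42 = -36
New sum = old_sum + delta = 245 + (-36) = 209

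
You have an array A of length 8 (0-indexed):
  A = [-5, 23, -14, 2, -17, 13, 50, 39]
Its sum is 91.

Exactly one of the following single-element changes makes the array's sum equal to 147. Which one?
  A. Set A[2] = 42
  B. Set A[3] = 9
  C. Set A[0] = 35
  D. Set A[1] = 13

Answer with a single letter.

Answer: A

Derivation:
Option A: A[2] -14->42, delta=56, new_sum=91+(56)=147 <-- matches target
Option B: A[3] 2->9, delta=7, new_sum=91+(7)=98
Option C: A[0] -5->35, delta=40, new_sum=91+(40)=131
Option D: A[1] 23->13, delta=-10, new_sum=91+(-10)=81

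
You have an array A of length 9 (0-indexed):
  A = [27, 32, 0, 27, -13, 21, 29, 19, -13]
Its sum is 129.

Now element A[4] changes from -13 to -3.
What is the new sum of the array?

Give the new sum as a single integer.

Old value at index 4: -13
New value at index 4: -3
Delta = -3 - -13 = 10
New sum = old_sum + delta = 129 + (10) = 139

Answer: 139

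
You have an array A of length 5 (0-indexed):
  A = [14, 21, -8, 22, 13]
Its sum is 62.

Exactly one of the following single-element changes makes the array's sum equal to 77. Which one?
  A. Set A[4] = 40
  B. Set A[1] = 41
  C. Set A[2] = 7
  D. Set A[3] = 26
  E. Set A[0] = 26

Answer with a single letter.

Option A: A[4] 13->40, delta=27, new_sum=62+(27)=89
Option B: A[1] 21->41, delta=20, new_sum=62+(20)=82
Option C: A[2] -8->7, delta=15, new_sum=62+(15)=77 <-- matches target
Option D: A[3] 22->26, delta=4, new_sum=62+(4)=66
Option E: A[0] 14->26, delta=12, new_sum=62+(12)=74

Answer: C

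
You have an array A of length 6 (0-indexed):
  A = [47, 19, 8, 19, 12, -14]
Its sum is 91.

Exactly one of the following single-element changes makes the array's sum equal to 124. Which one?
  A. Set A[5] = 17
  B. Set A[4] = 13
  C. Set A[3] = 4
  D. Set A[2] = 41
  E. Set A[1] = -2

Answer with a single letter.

Answer: D

Derivation:
Option A: A[5] -14->17, delta=31, new_sum=91+(31)=122
Option B: A[4] 12->13, delta=1, new_sum=91+(1)=92
Option C: A[3] 19->4, delta=-15, new_sum=91+(-15)=76
Option D: A[2] 8->41, delta=33, new_sum=91+(33)=124 <-- matches target
Option E: A[1] 19->-2, delta=-21, new_sum=91+(-21)=70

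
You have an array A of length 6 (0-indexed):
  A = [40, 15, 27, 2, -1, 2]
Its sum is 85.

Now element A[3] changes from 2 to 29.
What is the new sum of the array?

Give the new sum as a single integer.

Old value at index 3: 2
New value at index 3: 29
Delta = 29 - 2 = 27
New sum = old_sum + delta = 85 + (27) = 112

Answer: 112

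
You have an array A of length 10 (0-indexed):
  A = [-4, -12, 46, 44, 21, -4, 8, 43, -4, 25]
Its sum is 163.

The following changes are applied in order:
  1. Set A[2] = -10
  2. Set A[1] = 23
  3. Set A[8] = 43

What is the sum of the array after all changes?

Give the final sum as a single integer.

Initial sum: 163
Change 1: A[2] 46 -> -10, delta = -56, sum = 107
Change 2: A[1] -12 -> 23, delta = 35, sum = 142
Change 3: A[8] -4 -> 43, delta = 47, sum = 189

Answer: 189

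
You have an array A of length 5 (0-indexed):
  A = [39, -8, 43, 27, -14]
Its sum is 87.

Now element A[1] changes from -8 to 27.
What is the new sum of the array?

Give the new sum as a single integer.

Answer: 122

Derivation:
Old value at index 1: -8
New value at index 1: 27
Delta = 27 - -8 = 35
New sum = old_sum + delta = 87 + (35) = 122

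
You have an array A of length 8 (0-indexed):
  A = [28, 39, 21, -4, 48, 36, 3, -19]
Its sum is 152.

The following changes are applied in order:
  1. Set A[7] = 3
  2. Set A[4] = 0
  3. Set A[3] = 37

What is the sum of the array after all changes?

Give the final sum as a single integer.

Answer: 167

Derivation:
Initial sum: 152
Change 1: A[7] -19 -> 3, delta = 22, sum = 174
Change 2: A[4] 48 -> 0, delta = -48, sum = 126
Change 3: A[3] -4 -> 37, delta = 41, sum = 167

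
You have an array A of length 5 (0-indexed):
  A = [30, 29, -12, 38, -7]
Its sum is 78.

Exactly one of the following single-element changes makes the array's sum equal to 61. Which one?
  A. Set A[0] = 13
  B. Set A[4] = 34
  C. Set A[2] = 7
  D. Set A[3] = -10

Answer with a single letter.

Option A: A[0] 30->13, delta=-17, new_sum=78+(-17)=61 <-- matches target
Option B: A[4] -7->34, delta=41, new_sum=78+(41)=119
Option C: A[2] -12->7, delta=19, new_sum=78+(19)=97
Option D: A[3] 38->-10, delta=-48, new_sum=78+(-48)=30

Answer: A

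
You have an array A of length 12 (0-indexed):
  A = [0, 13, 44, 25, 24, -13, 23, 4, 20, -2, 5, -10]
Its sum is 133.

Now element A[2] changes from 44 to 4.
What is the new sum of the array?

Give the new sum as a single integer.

Old value at index 2: 44
New value at index 2: 4
Delta = 4 - 44 = -40
New sum = old_sum + delta = 133 + (-40) = 93

Answer: 93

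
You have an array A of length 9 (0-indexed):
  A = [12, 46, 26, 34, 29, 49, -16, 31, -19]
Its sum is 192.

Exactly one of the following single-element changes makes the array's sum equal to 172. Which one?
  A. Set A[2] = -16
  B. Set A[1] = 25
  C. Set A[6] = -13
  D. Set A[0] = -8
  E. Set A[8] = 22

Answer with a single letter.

Answer: D

Derivation:
Option A: A[2] 26->-16, delta=-42, new_sum=192+(-42)=150
Option B: A[1] 46->25, delta=-21, new_sum=192+(-21)=171
Option C: A[6] -16->-13, delta=3, new_sum=192+(3)=195
Option D: A[0] 12->-8, delta=-20, new_sum=192+(-20)=172 <-- matches target
Option E: A[8] -19->22, delta=41, new_sum=192+(41)=233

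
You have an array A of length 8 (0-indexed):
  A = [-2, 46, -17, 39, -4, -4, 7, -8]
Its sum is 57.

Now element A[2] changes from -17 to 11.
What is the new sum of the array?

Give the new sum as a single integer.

Old value at index 2: -17
New value at index 2: 11
Delta = 11 - -17 = 28
New sum = old_sum + delta = 57 + (28) = 85

Answer: 85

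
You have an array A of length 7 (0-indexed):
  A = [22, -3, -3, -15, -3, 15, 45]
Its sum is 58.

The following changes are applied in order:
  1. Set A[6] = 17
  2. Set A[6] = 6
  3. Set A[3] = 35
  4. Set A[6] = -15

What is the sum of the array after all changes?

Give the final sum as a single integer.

Initial sum: 58
Change 1: A[6] 45 -> 17, delta = -28, sum = 30
Change 2: A[6] 17 -> 6, delta = -11, sum = 19
Change 3: A[3] -15 -> 35, delta = 50, sum = 69
Change 4: A[6] 6 -> -15, delta = -21, sum = 48

Answer: 48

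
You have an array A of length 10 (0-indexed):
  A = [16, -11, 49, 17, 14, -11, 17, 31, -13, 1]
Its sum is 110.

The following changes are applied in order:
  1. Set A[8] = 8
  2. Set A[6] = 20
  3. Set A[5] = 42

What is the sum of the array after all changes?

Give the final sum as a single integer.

Answer: 187

Derivation:
Initial sum: 110
Change 1: A[8] -13 -> 8, delta = 21, sum = 131
Change 2: A[6] 17 -> 20, delta = 3, sum = 134
Change 3: A[5] -11 -> 42, delta = 53, sum = 187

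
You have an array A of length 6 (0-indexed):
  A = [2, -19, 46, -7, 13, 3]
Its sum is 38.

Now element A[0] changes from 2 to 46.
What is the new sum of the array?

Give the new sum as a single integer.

Old value at index 0: 2
New value at index 0: 46
Delta = 46 - 2 = 44
New sum = old_sum + delta = 38 + (44) = 82

Answer: 82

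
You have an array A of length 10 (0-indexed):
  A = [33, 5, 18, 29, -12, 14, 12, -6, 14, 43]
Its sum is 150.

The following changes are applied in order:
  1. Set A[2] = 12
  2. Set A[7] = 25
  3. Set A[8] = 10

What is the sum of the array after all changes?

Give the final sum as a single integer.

Initial sum: 150
Change 1: A[2] 18 -> 12, delta = -6, sum = 144
Change 2: A[7] -6 -> 25, delta = 31, sum = 175
Change 3: A[8] 14 -> 10, delta = -4, sum = 171

Answer: 171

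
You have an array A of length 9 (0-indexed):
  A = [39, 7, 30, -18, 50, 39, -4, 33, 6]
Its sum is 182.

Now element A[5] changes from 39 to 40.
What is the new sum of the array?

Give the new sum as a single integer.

Old value at index 5: 39
New value at index 5: 40
Delta = 40 - 39 = 1
New sum = old_sum + delta = 182 + (1) = 183

Answer: 183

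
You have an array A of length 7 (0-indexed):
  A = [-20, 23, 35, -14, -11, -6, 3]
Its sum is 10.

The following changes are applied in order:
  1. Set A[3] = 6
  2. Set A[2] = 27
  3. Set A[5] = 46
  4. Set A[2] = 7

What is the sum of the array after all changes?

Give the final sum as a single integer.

Initial sum: 10
Change 1: A[3] -14 -> 6, delta = 20, sum = 30
Change 2: A[2] 35 -> 27, delta = -8, sum = 22
Change 3: A[5] -6 -> 46, delta = 52, sum = 74
Change 4: A[2] 27 -> 7, delta = -20, sum = 54

Answer: 54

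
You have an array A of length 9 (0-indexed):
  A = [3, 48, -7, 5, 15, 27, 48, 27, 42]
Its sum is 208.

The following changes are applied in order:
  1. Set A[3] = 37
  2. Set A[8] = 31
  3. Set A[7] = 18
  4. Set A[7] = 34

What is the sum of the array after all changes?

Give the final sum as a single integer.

Answer: 236

Derivation:
Initial sum: 208
Change 1: A[3] 5 -> 37, delta = 32, sum = 240
Change 2: A[8] 42 -> 31, delta = -11, sum = 229
Change 3: A[7] 27 -> 18, delta = -9, sum = 220
Change 4: A[7] 18 -> 34, delta = 16, sum = 236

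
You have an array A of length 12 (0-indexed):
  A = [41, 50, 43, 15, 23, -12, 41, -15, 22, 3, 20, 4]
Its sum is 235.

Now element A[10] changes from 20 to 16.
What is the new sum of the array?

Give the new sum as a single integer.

Answer: 231

Derivation:
Old value at index 10: 20
New value at index 10: 16
Delta = 16 - 20 = -4
New sum = old_sum + delta = 235 + (-4) = 231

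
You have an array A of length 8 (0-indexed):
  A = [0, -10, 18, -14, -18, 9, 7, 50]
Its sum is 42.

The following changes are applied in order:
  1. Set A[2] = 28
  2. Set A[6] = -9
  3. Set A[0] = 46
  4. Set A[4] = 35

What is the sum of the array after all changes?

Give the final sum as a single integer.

Answer: 135

Derivation:
Initial sum: 42
Change 1: A[2] 18 -> 28, delta = 10, sum = 52
Change 2: A[6] 7 -> -9, delta = -16, sum = 36
Change 3: A[0] 0 -> 46, delta = 46, sum = 82
Change 4: A[4] -18 -> 35, delta = 53, sum = 135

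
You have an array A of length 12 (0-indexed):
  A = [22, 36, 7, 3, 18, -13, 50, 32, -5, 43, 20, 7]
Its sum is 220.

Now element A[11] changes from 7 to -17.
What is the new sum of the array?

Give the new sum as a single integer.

Answer: 196

Derivation:
Old value at index 11: 7
New value at index 11: -17
Delta = -17 - 7 = -24
New sum = old_sum + delta = 220 + (-24) = 196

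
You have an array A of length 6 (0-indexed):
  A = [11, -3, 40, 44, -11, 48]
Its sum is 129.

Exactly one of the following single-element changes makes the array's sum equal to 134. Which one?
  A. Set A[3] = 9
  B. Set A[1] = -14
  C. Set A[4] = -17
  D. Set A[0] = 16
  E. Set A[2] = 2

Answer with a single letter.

Answer: D

Derivation:
Option A: A[3] 44->9, delta=-35, new_sum=129+(-35)=94
Option B: A[1] -3->-14, delta=-11, new_sum=129+(-11)=118
Option C: A[4] -11->-17, delta=-6, new_sum=129+(-6)=123
Option D: A[0] 11->16, delta=5, new_sum=129+(5)=134 <-- matches target
Option E: A[2] 40->2, delta=-38, new_sum=129+(-38)=91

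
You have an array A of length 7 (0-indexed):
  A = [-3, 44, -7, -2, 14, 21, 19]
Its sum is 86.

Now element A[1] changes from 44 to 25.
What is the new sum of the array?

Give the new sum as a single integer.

Answer: 67

Derivation:
Old value at index 1: 44
New value at index 1: 25
Delta = 25 - 44 = -19
New sum = old_sum + delta = 86 + (-19) = 67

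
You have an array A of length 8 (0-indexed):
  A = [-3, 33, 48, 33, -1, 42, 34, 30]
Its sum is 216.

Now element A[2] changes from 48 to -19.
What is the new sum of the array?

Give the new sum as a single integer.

Old value at index 2: 48
New value at index 2: -19
Delta = -19 - 48 = -67
New sum = old_sum + delta = 216 + (-67) = 149

Answer: 149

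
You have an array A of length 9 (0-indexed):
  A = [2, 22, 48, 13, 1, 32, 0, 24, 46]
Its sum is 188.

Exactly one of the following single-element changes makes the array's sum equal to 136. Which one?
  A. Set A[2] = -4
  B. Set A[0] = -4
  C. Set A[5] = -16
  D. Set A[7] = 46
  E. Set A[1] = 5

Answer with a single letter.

Option A: A[2] 48->-4, delta=-52, new_sum=188+(-52)=136 <-- matches target
Option B: A[0] 2->-4, delta=-6, new_sum=188+(-6)=182
Option C: A[5] 32->-16, delta=-48, new_sum=188+(-48)=140
Option D: A[7] 24->46, delta=22, new_sum=188+(22)=210
Option E: A[1] 22->5, delta=-17, new_sum=188+(-17)=171

Answer: A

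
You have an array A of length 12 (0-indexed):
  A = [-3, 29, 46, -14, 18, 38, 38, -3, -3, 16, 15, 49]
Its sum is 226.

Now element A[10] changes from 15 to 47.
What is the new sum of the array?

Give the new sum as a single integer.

Answer: 258

Derivation:
Old value at index 10: 15
New value at index 10: 47
Delta = 47 - 15 = 32
New sum = old_sum + delta = 226 + (32) = 258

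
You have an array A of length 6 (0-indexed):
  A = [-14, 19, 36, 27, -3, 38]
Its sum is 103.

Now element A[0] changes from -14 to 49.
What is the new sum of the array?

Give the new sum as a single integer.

Answer: 166

Derivation:
Old value at index 0: -14
New value at index 0: 49
Delta = 49 - -14 = 63
New sum = old_sum + delta = 103 + (63) = 166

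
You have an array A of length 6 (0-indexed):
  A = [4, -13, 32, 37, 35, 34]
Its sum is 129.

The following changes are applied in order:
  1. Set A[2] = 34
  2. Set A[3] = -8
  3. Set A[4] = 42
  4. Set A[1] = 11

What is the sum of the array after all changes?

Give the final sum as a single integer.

Answer: 117

Derivation:
Initial sum: 129
Change 1: A[2] 32 -> 34, delta = 2, sum = 131
Change 2: A[3] 37 -> -8, delta = -45, sum = 86
Change 3: A[4] 35 -> 42, delta = 7, sum = 93
Change 4: A[1] -13 -> 11, delta = 24, sum = 117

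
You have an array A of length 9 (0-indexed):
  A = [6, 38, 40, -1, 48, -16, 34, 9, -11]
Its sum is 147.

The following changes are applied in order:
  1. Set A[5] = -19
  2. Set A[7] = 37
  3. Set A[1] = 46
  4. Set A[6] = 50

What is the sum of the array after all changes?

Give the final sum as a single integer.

Initial sum: 147
Change 1: A[5] -16 -> -19, delta = -3, sum = 144
Change 2: A[7] 9 -> 37, delta = 28, sum = 172
Change 3: A[1] 38 -> 46, delta = 8, sum = 180
Change 4: A[6] 34 -> 50, delta = 16, sum = 196

Answer: 196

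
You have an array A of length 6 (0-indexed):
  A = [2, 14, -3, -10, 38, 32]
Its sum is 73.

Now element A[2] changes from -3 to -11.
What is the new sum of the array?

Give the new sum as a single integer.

Answer: 65

Derivation:
Old value at index 2: -3
New value at index 2: -11
Delta = -11 - -3 = -8
New sum = old_sum + delta = 73 + (-8) = 65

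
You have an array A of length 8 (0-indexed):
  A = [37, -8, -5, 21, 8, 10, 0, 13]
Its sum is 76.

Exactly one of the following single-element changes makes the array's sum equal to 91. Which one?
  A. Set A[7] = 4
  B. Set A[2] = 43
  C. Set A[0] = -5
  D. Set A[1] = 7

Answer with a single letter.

Option A: A[7] 13->4, delta=-9, new_sum=76+(-9)=67
Option B: A[2] -5->43, delta=48, new_sum=76+(48)=124
Option C: A[0] 37->-5, delta=-42, new_sum=76+(-42)=34
Option D: A[1] -8->7, delta=15, new_sum=76+(15)=91 <-- matches target

Answer: D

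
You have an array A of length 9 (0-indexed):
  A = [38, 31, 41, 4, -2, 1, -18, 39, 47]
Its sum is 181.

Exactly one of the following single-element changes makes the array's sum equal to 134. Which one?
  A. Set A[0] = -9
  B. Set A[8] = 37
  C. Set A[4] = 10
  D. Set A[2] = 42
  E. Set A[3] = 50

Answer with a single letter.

Answer: A

Derivation:
Option A: A[0] 38->-9, delta=-47, new_sum=181+(-47)=134 <-- matches target
Option B: A[8] 47->37, delta=-10, new_sum=181+(-10)=171
Option C: A[4] -2->10, delta=12, new_sum=181+(12)=193
Option D: A[2] 41->42, delta=1, new_sum=181+(1)=182
Option E: A[3] 4->50, delta=46, new_sum=181+(46)=227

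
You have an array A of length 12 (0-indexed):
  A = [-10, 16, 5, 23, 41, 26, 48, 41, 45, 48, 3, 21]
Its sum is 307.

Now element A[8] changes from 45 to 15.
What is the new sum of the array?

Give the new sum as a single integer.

Old value at index 8: 45
New value at index 8: 15
Delta = 15 - 45 = -30
New sum = old_sum + delta = 307 + (-30) = 277

Answer: 277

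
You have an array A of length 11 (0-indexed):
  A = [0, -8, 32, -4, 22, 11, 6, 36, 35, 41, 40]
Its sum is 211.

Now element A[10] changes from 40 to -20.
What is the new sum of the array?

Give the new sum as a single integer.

Old value at index 10: 40
New value at index 10: -20
Delta = -20 - 40 = -60
New sum = old_sum + delta = 211 + (-60) = 151

Answer: 151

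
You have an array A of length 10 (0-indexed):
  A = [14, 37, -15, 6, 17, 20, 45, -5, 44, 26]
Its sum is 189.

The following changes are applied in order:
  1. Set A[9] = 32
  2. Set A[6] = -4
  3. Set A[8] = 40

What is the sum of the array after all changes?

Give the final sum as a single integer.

Answer: 142

Derivation:
Initial sum: 189
Change 1: A[9] 26 -> 32, delta = 6, sum = 195
Change 2: A[6] 45 -> -4, delta = -49, sum = 146
Change 3: A[8] 44 -> 40, delta = -4, sum = 142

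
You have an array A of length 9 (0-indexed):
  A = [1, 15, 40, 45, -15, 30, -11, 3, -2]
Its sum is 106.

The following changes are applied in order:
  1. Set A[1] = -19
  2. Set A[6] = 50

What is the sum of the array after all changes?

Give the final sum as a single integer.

Answer: 133

Derivation:
Initial sum: 106
Change 1: A[1] 15 -> -19, delta = -34, sum = 72
Change 2: A[6] -11 -> 50, delta = 61, sum = 133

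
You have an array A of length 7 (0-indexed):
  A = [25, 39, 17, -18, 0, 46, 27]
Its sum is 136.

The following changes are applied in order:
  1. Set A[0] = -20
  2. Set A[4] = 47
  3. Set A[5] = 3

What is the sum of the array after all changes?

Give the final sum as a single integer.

Initial sum: 136
Change 1: A[0] 25 -> -20, delta = -45, sum = 91
Change 2: A[4] 0 -> 47, delta = 47, sum = 138
Change 3: A[5] 46 -> 3, delta = -43, sum = 95

Answer: 95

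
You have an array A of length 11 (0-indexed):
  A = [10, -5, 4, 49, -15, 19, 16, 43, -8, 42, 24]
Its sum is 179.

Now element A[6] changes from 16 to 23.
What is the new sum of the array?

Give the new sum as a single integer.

Answer: 186

Derivation:
Old value at index 6: 16
New value at index 6: 23
Delta = 23 - 16 = 7
New sum = old_sum + delta = 179 + (7) = 186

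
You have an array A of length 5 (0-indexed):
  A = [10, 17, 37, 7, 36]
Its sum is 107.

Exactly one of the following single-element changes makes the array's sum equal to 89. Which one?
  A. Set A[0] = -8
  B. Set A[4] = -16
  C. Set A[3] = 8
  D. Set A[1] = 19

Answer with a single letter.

Answer: A

Derivation:
Option A: A[0] 10->-8, delta=-18, new_sum=107+(-18)=89 <-- matches target
Option B: A[4] 36->-16, delta=-52, new_sum=107+(-52)=55
Option C: A[3] 7->8, delta=1, new_sum=107+(1)=108
Option D: A[1] 17->19, delta=2, new_sum=107+(2)=109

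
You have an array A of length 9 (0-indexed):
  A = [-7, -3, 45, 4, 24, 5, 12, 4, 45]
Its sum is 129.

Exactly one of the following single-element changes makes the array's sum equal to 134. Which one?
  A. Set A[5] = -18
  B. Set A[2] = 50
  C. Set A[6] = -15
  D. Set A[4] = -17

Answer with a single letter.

Answer: B

Derivation:
Option A: A[5] 5->-18, delta=-23, new_sum=129+(-23)=106
Option B: A[2] 45->50, delta=5, new_sum=129+(5)=134 <-- matches target
Option C: A[6] 12->-15, delta=-27, new_sum=129+(-27)=102
Option D: A[4] 24->-17, delta=-41, new_sum=129+(-41)=88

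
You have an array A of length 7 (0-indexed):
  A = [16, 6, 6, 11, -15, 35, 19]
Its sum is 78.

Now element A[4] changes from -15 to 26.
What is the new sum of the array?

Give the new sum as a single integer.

Answer: 119

Derivation:
Old value at index 4: -15
New value at index 4: 26
Delta = 26 - -15 = 41
New sum = old_sum + delta = 78 + (41) = 119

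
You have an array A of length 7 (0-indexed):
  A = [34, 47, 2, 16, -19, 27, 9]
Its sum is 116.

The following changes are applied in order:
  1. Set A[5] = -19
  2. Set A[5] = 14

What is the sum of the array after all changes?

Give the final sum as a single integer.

Answer: 103

Derivation:
Initial sum: 116
Change 1: A[5] 27 -> -19, delta = -46, sum = 70
Change 2: A[5] -19 -> 14, delta = 33, sum = 103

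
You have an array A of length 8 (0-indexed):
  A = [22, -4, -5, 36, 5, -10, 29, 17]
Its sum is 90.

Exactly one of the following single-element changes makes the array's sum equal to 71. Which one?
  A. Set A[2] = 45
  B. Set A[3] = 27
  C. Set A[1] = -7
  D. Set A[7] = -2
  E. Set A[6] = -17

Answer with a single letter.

Answer: D

Derivation:
Option A: A[2] -5->45, delta=50, new_sum=90+(50)=140
Option B: A[3] 36->27, delta=-9, new_sum=90+(-9)=81
Option C: A[1] -4->-7, delta=-3, new_sum=90+(-3)=87
Option D: A[7] 17->-2, delta=-19, new_sum=90+(-19)=71 <-- matches target
Option E: A[6] 29->-17, delta=-46, new_sum=90+(-46)=44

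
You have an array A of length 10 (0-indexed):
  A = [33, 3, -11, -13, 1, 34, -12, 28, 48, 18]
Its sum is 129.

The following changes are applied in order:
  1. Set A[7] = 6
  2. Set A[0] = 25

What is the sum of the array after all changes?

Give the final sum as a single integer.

Answer: 99

Derivation:
Initial sum: 129
Change 1: A[7] 28 -> 6, delta = -22, sum = 107
Change 2: A[0] 33 -> 25, delta = -8, sum = 99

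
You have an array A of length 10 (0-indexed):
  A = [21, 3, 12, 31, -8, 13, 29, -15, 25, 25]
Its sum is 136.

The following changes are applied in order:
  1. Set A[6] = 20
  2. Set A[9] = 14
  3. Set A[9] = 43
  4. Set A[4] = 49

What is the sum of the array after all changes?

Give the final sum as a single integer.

Initial sum: 136
Change 1: A[6] 29 -> 20, delta = -9, sum = 127
Change 2: A[9] 25 -> 14, delta = -11, sum = 116
Change 3: A[9] 14 -> 43, delta = 29, sum = 145
Change 4: A[4] -8 -> 49, delta = 57, sum = 202

Answer: 202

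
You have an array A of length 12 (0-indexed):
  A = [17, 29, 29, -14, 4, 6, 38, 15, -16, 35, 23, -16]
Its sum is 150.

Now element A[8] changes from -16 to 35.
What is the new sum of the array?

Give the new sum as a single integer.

Old value at index 8: -16
New value at index 8: 35
Delta = 35 - -16 = 51
New sum = old_sum + delta = 150 + (51) = 201

Answer: 201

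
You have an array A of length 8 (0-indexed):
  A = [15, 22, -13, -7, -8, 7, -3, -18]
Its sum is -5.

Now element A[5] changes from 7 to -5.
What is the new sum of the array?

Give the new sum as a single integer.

Old value at index 5: 7
New value at index 5: -5
Delta = -5 - 7 = -12
New sum = old_sum + delta = -5 + (-12) = -17

Answer: -17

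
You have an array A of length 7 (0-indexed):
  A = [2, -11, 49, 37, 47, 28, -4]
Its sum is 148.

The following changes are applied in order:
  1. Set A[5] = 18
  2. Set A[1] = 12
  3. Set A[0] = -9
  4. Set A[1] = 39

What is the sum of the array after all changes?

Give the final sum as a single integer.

Answer: 177

Derivation:
Initial sum: 148
Change 1: A[5] 28 -> 18, delta = -10, sum = 138
Change 2: A[1] -11 -> 12, delta = 23, sum = 161
Change 3: A[0] 2 -> -9, delta = -11, sum = 150
Change 4: A[1] 12 -> 39, delta = 27, sum = 177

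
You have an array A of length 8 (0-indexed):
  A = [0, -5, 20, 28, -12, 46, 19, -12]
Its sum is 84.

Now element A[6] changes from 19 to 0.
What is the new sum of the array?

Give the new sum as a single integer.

Old value at index 6: 19
New value at index 6: 0
Delta = 0 - 19 = -19
New sum = old_sum + delta = 84 + (-19) = 65

Answer: 65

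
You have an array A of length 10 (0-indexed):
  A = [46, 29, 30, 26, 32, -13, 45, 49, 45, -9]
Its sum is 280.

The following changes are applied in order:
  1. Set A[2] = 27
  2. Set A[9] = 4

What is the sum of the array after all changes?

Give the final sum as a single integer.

Answer: 290

Derivation:
Initial sum: 280
Change 1: A[2] 30 -> 27, delta = -3, sum = 277
Change 2: A[9] -9 -> 4, delta = 13, sum = 290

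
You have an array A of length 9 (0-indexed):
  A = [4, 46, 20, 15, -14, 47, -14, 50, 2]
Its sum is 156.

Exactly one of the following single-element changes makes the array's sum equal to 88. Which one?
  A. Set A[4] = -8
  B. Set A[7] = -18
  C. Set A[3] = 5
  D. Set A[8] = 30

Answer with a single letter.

Answer: B

Derivation:
Option A: A[4] -14->-8, delta=6, new_sum=156+(6)=162
Option B: A[7] 50->-18, delta=-68, new_sum=156+(-68)=88 <-- matches target
Option C: A[3] 15->5, delta=-10, new_sum=156+(-10)=146
Option D: A[8] 2->30, delta=28, new_sum=156+(28)=184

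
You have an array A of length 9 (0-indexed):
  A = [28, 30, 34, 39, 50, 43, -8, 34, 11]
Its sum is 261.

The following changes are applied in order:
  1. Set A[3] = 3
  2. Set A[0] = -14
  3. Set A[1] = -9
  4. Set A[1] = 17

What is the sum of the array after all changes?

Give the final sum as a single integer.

Answer: 170

Derivation:
Initial sum: 261
Change 1: A[3] 39 -> 3, delta = -36, sum = 225
Change 2: A[0] 28 -> -14, delta = -42, sum = 183
Change 3: A[1] 30 -> -9, delta = -39, sum = 144
Change 4: A[1] -9 -> 17, delta = 26, sum = 170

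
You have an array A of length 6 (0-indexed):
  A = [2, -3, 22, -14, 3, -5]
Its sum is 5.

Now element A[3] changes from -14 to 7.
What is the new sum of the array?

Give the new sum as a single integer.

Answer: 26

Derivation:
Old value at index 3: -14
New value at index 3: 7
Delta = 7 - -14 = 21
New sum = old_sum + delta = 5 + (21) = 26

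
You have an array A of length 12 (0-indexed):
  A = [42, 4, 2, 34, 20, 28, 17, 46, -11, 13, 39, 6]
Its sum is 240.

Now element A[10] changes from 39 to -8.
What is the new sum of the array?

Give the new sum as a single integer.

Old value at index 10: 39
New value at index 10: -8
Delta = -8 - 39 = -47
New sum = old_sum + delta = 240 + (-47) = 193

Answer: 193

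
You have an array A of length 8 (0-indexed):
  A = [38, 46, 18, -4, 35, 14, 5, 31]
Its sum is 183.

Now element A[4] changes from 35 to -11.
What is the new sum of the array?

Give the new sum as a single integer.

Old value at index 4: 35
New value at index 4: -11
Delta = -11 - 35 = -46
New sum = old_sum + delta = 183 + (-46) = 137

Answer: 137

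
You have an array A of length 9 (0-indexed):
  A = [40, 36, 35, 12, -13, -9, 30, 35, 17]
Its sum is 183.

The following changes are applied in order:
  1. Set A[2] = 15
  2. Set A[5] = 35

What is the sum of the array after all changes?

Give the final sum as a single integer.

Answer: 207

Derivation:
Initial sum: 183
Change 1: A[2] 35 -> 15, delta = -20, sum = 163
Change 2: A[5] -9 -> 35, delta = 44, sum = 207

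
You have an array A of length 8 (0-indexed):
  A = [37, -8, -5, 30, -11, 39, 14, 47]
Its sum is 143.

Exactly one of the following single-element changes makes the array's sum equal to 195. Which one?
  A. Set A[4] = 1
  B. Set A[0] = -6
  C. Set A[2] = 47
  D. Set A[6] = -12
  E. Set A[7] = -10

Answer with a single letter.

Option A: A[4] -11->1, delta=12, new_sum=143+(12)=155
Option B: A[0] 37->-6, delta=-43, new_sum=143+(-43)=100
Option C: A[2] -5->47, delta=52, new_sum=143+(52)=195 <-- matches target
Option D: A[6] 14->-12, delta=-26, new_sum=143+(-26)=117
Option E: A[7] 47->-10, delta=-57, new_sum=143+(-57)=86

Answer: C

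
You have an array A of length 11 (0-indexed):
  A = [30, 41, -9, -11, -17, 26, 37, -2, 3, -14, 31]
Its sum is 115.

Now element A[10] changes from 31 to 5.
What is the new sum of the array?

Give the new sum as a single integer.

Old value at index 10: 31
New value at index 10: 5
Delta = 5 - 31 = -26
New sum = old_sum + delta = 115 + (-26) = 89

Answer: 89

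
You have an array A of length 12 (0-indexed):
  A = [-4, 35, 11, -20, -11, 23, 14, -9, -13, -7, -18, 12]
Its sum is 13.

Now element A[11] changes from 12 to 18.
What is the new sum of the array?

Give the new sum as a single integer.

Answer: 19

Derivation:
Old value at index 11: 12
New value at index 11: 18
Delta = 18 - 12 = 6
New sum = old_sum + delta = 13 + (6) = 19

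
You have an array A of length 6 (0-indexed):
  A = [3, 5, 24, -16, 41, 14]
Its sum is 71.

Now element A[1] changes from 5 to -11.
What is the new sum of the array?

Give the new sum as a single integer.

Answer: 55

Derivation:
Old value at index 1: 5
New value at index 1: -11
Delta = -11 - 5 = -16
New sum = old_sum + delta = 71 + (-16) = 55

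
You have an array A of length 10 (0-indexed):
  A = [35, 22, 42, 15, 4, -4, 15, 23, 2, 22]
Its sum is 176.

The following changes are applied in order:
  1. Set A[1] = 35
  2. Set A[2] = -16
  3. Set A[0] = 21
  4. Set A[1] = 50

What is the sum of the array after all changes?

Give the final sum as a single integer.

Initial sum: 176
Change 1: A[1] 22 -> 35, delta = 13, sum = 189
Change 2: A[2] 42 -> -16, delta = -58, sum = 131
Change 3: A[0] 35 -> 21, delta = -14, sum = 117
Change 4: A[1] 35 -> 50, delta = 15, sum = 132

Answer: 132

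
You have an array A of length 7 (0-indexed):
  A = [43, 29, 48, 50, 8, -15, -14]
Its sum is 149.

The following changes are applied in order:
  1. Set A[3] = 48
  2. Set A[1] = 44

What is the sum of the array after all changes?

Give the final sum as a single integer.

Initial sum: 149
Change 1: A[3] 50 -> 48, delta = -2, sum = 147
Change 2: A[1] 29 -> 44, delta = 15, sum = 162

Answer: 162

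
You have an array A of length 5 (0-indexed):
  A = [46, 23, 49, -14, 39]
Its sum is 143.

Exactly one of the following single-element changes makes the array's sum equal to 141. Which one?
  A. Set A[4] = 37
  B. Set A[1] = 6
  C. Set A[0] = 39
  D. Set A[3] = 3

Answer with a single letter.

Option A: A[4] 39->37, delta=-2, new_sum=143+(-2)=141 <-- matches target
Option B: A[1] 23->6, delta=-17, new_sum=143+(-17)=126
Option C: A[0] 46->39, delta=-7, new_sum=143+(-7)=136
Option D: A[3] -14->3, delta=17, new_sum=143+(17)=160

Answer: A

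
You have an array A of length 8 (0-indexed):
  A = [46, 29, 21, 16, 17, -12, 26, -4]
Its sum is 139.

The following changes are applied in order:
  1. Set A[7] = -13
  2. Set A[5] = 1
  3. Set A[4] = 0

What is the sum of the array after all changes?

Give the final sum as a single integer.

Answer: 126

Derivation:
Initial sum: 139
Change 1: A[7] -4 -> -13, delta = -9, sum = 130
Change 2: A[5] -12 -> 1, delta = 13, sum = 143
Change 3: A[4] 17 -> 0, delta = -17, sum = 126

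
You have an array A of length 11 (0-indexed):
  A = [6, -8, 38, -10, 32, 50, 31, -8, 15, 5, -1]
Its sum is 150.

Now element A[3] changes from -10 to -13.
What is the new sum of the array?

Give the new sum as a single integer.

Old value at index 3: -10
New value at index 3: -13
Delta = -13 - -10 = -3
New sum = old_sum + delta = 150 + (-3) = 147

Answer: 147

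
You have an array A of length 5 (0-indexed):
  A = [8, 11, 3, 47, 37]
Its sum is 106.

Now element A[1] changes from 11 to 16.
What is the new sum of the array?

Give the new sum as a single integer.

Answer: 111

Derivation:
Old value at index 1: 11
New value at index 1: 16
Delta = 16 - 11 = 5
New sum = old_sum + delta = 106 + (5) = 111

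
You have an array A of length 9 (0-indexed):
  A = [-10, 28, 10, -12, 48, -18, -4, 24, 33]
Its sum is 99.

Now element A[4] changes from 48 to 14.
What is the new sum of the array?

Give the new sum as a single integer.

Old value at index 4: 48
New value at index 4: 14
Delta = 14 - 48 = -34
New sum = old_sum + delta = 99 + (-34) = 65

Answer: 65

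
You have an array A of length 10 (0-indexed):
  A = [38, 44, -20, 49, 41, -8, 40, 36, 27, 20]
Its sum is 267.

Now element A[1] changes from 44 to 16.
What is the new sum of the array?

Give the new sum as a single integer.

Old value at index 1: 44
New value at index 1: 16
Delta = 16 - 44 = -28
New sum = old_sum + delta = 267 + (-28) = 239

Answer: 239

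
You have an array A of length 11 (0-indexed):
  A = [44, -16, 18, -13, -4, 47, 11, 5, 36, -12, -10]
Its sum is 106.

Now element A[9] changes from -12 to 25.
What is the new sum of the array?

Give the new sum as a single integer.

Old value at index 9: -12
New value at index 9: 25
Delta = 25 - -12 = 37
New sum = old_sum + delta = 106 + (37) = 143

Answer: 143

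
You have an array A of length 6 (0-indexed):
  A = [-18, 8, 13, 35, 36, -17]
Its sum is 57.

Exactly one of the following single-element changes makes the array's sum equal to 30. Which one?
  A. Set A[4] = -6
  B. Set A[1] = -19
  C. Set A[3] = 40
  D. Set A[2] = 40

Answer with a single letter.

Option A: A[4] 36->-6, delta=-42, new_sum=57+(-42)=15
Option B: A[1] 8->-19, delta=-27, new_sum=57+(-27)=30 <-- matches target
Option C: A[3] 35->40, delta=5, new_sum=57+(5)=62
Option D: A[2] 13->40, delta=27, new_sum=57+(27)=84

Answer: B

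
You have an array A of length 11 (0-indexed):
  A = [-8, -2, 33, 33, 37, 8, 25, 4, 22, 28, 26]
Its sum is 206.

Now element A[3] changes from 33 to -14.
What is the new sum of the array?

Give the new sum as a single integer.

Old value at index 3: 33
New value at index 3: -14
Delta = -14 - 33 = -47
New sum = old_sum + delta = 206 + (-47) = 159

Answer: 159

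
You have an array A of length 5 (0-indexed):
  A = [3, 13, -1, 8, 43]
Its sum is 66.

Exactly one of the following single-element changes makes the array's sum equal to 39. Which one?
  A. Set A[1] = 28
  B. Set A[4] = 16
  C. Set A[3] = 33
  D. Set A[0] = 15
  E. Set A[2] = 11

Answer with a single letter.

Answer: B

Derivation:
Option A: A[1] 13->28, delta=15, new_sum=66+(15)=81
Option B: A[4] 43->16, delta=-27, new_sum=66+(-27)=39 <-- matches target
Option C: A[3] 8->33, delta=25, new_sum=66+(25)=91
Option D: A[0] 3->15, delta=12, new_sum=66+(12)=78
Option E: A[2] -1->11, delta=12, new_sum=66+(12)=78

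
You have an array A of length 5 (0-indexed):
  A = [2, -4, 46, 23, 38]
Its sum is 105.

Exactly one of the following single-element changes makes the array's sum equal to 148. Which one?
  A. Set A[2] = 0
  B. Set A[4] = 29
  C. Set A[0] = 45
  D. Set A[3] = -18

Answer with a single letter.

Option A: A[2] 46->0, delta=-46, new_sum=105+(-46)=59
Option B: A[4] 38->29, delta=-9, new_sum=105+(-9)=96
Option C: A[0] 2->45, delta=43, new_sum=105+(43)=148 <-- matches target
Option D: A[3] 23->-18, delta=-41, new_sum=105+(-41)=64

Answer: C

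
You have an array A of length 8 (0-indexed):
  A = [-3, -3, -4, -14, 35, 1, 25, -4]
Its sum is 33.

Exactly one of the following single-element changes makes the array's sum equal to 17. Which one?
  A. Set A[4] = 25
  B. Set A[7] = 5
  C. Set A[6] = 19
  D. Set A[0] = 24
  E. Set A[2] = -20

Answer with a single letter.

Option A: A[4] 35->25, delta=-10, new_sum=33+(-10)=23
Option B: A[7] -4->5, delta=9, new_sum=33+(9)=42
Option C: A[6] 25->19, delta=-6, new_sum=33+(-6)=27
Option D: A[0] -3->24, delta=27, new_sum=33+(27)=60
Option E: A[2] -4->-20, delta=-16, new_sum=33+(-16)=17 <-- matches target

Answer: E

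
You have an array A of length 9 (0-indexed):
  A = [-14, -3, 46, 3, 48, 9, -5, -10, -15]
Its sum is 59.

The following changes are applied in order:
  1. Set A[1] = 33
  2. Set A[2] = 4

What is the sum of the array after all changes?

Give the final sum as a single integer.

Initial sum: 59
Change 1: A[1] -3 -> 33, delta = 36, sum = 95
Change 2: A[2] 46 -> 4, delta = -42, sum = 53

Answer: 53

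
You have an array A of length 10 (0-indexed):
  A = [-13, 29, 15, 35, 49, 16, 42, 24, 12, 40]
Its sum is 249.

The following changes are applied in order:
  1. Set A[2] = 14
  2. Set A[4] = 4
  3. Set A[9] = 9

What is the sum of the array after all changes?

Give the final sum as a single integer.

Answer: 172

Derivation:
Initial sum: 249
Change 1: A[2] 15 -> 14, delta = -1, sum = 248
Change 2: A[4] 49 -> 4, delta = -45, sum = 203
Change 3: A[9] 40 -> 9, delta = -31, sum = 172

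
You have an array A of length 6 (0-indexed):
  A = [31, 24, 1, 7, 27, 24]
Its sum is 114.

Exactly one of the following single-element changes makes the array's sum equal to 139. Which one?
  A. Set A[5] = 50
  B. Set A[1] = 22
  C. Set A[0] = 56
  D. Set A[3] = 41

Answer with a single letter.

Option A: A[5] 24->50, delta=26, new_sum=114+(26)=140
Option B: A[1] 24->22, delta=-2, new_sum=114+(-2)=112
Option C: A[0] 31->56, delta=25, new_sum=114+(25)=139 <-- matches target
Option D: A[3] 7->41, delta=34, new_sum=114+(34)=148

Answer: C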